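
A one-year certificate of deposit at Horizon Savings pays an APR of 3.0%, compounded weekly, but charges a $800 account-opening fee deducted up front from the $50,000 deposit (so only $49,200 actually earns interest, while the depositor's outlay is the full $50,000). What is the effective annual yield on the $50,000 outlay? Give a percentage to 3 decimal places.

1.396%

Value after one year: 49,200 × (1 + 0.030/52)^52 = 49,200 × 1.030446 = $50,697.92.
Effective yield on the $50,000 outlay: 50,697.92 / 50,000 − 1 = 0.013958 = 1.396%.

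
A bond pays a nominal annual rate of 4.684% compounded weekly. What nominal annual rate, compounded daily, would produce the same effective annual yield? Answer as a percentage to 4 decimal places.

EAR = (1 + 0.04684/52)^52 − 1 = 0.047932.
Solve (1 + r/365)^365 = 1.047932: r/365 = 1.047932^(1/365) − 1 = 0.000128, so r = 0.046822 = 4.6822%.

4.6822%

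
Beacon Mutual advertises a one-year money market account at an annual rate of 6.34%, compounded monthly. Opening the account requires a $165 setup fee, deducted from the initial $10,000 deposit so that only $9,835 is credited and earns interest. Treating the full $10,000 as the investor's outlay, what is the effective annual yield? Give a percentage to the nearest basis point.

4.77%

Value after one year: 9,835 × (1 + 0.0634/12)^12 = 9,835 × 1.065275 = $10,476.98.
Effective yield on the $10,000 outlay: 10,476.98 / 10,000 − 1 = 0.047698 = 4.77%.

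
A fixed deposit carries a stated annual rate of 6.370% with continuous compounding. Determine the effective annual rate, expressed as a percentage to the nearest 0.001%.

With continuous compounding, EAR = e^0.06370 − 1.
e^0.06370 = 1.065773, so EAR = 0.065773 = 6.577%.

6.577%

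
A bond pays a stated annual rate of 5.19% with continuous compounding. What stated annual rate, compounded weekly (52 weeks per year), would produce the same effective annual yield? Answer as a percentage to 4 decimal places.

5.1926%

EAR under continuous compounding: e^0.0519 − 1 = 0.053270.
Solve (1 + r/52)^52 = 1.053270: r/52 = 1.053270^(1/52) − 1 = 0.000999, so r = 0.051926 = 5.1926%.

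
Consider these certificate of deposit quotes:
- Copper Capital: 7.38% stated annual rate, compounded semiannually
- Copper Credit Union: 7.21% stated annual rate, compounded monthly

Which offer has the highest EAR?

Copper Capital: (1 + 0.0738/2)^2 − 1 = 7.516%
Copper Credit Union: (1 + 0.0721/12)^12 − 1 = 7.453%
The highest effective annual rate is Copper Capital at 7.516%.

Copper Capital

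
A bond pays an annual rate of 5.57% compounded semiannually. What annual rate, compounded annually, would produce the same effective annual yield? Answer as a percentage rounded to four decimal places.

5.6476%

EAR = (1 + 0.0557/2)^2 − 1 = 0.056476.
Compounded annually, the equivalent nominal rate is the EAR itself: 5.6476%.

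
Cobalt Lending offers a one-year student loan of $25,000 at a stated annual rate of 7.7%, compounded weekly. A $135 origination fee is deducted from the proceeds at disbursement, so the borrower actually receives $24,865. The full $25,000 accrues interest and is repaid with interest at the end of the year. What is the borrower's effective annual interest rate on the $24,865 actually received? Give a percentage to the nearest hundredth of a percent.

8.58%

Amount owed after one year: 25,000 × (1 + 0.077/52)^52 = 25,000 × 1.079981 = $26,999.51.
Effective rate on net proceeds: 26,999.51 / 24,865 − 1 = 0.085844 = 8.58%.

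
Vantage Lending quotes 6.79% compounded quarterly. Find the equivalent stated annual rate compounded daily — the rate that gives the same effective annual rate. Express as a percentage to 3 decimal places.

6.734%

EAR = (1 + 0.0679/4)^4 − 1 = 0.069649.
Solve (1 + r/365)^365 = 1.069649: r/365 = 1.069649^(1/365) − 1 = 0.000184, so r = 0.067336 = 6.734%.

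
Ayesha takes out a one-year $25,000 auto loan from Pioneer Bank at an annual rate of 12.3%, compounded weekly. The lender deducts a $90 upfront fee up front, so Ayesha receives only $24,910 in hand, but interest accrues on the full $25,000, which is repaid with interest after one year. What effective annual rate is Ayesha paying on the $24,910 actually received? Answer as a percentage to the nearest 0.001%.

13.481%

Amount owed after one year: 25,000 × (1 + 0.123/52)^52 = 25,000 × 1.130720 = $28,268.00.
Effective rate on net proceeds: 28,268.00 / 24,910 − 1 = 0.134805 = 13.481%.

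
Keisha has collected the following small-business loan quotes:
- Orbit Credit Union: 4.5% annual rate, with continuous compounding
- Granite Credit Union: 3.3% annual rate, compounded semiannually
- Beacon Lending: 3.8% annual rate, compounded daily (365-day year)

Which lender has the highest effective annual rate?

Orbit Credit Union

Orbit Credit Union: e^0.045 − 1 = 4.603%
Granite Credit Union: (1 + 0.033/2)^2 − 1 = 3.327%
Beacon Lending: (1 + 0.038/365)^365 − 1 = 3.873%
The highest effective annual rate is Orbit Credit Union at 4.603%.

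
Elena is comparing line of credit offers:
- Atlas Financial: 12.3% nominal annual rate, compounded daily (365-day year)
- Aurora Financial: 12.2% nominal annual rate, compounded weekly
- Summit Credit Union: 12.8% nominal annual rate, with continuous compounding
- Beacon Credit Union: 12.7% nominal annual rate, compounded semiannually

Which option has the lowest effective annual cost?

Atlas Financial: (1 + 0.123/365)^365 − 1 = 13.086%
Aurora Financial: (1 + 0.122/52)^52 − 1 = 12.959%
Summit Credit Union: e^0.128 − 1 = 13.655%
Beacon Credit Union: (1 + 0.127/2)^2 − 1 = 13.103%
The lowest effective annual rate is Aurora Financial at 12.959%.

Aurora Financial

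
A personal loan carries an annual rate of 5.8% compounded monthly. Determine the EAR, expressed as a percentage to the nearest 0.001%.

EAR = (1 + 0.058/12)^12 − 1.
= (1 + 0.004833)^12 − 1 = 1.059567 − 1 = 5.957%.

5.957%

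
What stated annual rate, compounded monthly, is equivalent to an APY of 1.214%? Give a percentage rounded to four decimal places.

1.2073%

(1 + r/12)^12 − 1 = 0.01214, so 1 + r/12 = 1.01214^(1/12).
r/12 = 0.001006, so r = 0.012073 = 1.2073%.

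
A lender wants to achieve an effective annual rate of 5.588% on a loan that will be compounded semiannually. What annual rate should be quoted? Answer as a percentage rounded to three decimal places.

5.512%

(1 + r/2)^2 − 1 = 0.05588, so 1 + r/2 = 1.05588^(1/2).
r/2 = 0.027560, so r = 0.055120 = 5.512%.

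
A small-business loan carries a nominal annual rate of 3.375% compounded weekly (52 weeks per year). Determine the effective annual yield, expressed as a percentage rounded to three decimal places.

EAR = (1 + 0.03375/52)^52 − 1.
= 1.034315 − 1 = 3.431%.

3.431%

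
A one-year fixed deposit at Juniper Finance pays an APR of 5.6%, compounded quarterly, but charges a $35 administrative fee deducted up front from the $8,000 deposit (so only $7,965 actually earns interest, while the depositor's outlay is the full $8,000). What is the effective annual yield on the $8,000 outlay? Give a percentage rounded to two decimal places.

5.26%

Value after one year: 7,965 × (1 + 0.056/4)^4 = 7,965 × 1.057187 = $8,420.49.
Effective yield on the $8,000 outlay: 8,420.49 / 8,000 − 1 = 0.052562 = 5.26%.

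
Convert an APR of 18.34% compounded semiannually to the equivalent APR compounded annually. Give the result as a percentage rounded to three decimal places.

19.181%

EAR = (1 + 0.1834/2)^2 − 1 = 0.191809.
Compounded annually, the equivalent nominal rate is the EAR itself: 19.181%.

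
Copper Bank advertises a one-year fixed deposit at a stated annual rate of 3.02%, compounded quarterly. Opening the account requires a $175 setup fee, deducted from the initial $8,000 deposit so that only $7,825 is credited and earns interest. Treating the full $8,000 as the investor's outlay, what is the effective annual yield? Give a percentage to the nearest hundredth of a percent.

Value after one year: 7,825 × (1 + 0.0302/4)^4 = 7,825 × 1.030544 = $8,064.00.
Effective yield on the $8,000 outlay: 8,064.00 / 8,000 − 1 = 0.008001 = 0.80%.

0.80%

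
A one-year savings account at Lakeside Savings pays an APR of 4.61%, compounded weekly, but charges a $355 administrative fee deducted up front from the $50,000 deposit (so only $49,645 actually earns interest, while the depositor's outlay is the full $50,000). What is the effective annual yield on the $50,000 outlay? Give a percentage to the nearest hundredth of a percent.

3.97%

Value after one year: 49,645 × (1 + 0.0461/52)^52 = 49,645 × 1.047158 = $51,986.15.
Effective yield on the $50,000 outlay: 51,986.15 / 50,000 − 1 = 0.039723 = 3.97%.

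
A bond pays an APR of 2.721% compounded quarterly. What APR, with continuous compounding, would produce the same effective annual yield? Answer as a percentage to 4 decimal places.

EAR = (1 + 0.02721/4)^4 − 1 = 0.027489.
Equivalent continuous rate: r = ln(1 + 0.027489) = 0.027118 = 2.7118%.

2.7118%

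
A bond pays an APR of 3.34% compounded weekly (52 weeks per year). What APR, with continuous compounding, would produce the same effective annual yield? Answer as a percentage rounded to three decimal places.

3.339%

EAR = (1 + 0.0334/52)^52 − 1 = 0.033953.
Equivalent continuous rate: r = ln(1 + 0.033953) = 0.033389 = 3.339%.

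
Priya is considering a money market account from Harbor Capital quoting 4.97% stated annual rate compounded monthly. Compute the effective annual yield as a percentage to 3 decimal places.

EAR = (1 + 0.0497/12)^12 − 1.
= 1.050848 − 1 = 5.085%.

5.085%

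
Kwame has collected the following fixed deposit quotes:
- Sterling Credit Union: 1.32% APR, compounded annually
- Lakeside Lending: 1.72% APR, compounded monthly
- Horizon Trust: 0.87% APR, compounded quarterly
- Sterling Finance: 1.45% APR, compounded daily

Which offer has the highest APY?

Lakeside Lending

Sterling Credit Union: compounded annually, EAR = 1.320%
Lakeside Lending: (1 + 0.0172/12)^12 − 1 = 1.734%
Horizon Trust: (1 + 0.0087/4)^4 − 1 = 0.873%
Sterling Finance: (1 + 0.0145/365)^365 − 1 = 1.461%
The highest effective annual rate is Lakeside Lending at 1.734%.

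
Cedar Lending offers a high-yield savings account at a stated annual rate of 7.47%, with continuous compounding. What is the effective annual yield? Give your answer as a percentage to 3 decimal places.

With continuous compounding, EAR = e^0.0747 − 1.
e^0.0747 = 1.077561, so EAR = 0.077561 = 7.756%.

7.756%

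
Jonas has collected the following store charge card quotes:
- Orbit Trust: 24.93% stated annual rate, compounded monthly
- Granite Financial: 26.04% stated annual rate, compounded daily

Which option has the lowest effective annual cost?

Orbit Trust: (1 + 0.2493/12)^12 − 1 = 27.985%
Granite Financial: (1 + 0.2604/365)^365 − 1 = 29.733%
The lowest effective annual rate is Orbit Trust at 27.985%.

Orbit Trust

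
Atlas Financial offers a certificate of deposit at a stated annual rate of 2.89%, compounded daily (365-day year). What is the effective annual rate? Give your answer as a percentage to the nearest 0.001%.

EAR = (1 + 0.0289/365)^365 − 1.
= 1.029320 − 1 = 2.932%.

2.932%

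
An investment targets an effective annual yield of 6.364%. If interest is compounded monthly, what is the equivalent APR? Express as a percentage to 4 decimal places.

6.1856%

(1 + r/12)^12 − 1 = 0.06364, so 1 + r/12 = 1.06364^(1/12).
r/12 = 0.005155, so r = 0.061856 = 6.1856%.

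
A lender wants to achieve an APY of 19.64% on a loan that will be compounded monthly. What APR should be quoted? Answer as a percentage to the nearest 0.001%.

(1 + r/12)^12 − 1 = 0.1964, so 1 + r/12 = 1.1964^(1/12).
r/12 = 0.015055, so r = 0.180664 = 18.066%.

18.066%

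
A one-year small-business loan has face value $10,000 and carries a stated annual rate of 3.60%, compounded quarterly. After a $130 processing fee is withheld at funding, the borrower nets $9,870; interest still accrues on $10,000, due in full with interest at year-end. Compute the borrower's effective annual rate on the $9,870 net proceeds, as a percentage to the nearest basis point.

Amount owed after one year: 10,000 × (1 + 0.0360/4)^4 = 10,000 × 1.036489 = $10,364.89.
Effective rate on net proceeds: 10,364.89 / 9,870 − 1 = 0.050141 = 5.01%.

5.01%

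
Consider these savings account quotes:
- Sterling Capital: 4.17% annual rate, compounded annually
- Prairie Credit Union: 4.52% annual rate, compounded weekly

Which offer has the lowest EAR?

Sterling Capital

Sterling Capital: compounded annually, EAR = 4.170%
Prairie Credit Union: (1 + 0.0452/52)^52 − 1 = 4.622%
The lowest effective annual rate is Sterling Capital at 4.170%.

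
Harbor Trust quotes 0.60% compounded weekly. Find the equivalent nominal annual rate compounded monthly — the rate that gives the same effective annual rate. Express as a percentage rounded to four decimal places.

0.6001%

EAR = (1 + 0.0060/52)^52 − 1 = 0.006018.
Solve (1 + r/12)^12 = 1.006018: r/12 = 1.006018^(1/12) − 1 = 0.000500, so r = 0.006001 = 0.6001%.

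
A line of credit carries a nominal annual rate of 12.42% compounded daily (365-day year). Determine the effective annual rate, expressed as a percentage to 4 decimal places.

13.2218%

EAR = (1 + 0.1242/365)^365 − 1.
= (1 + 0.000340)^365 − 1 = 1.132218 − 1 = 13.2218%.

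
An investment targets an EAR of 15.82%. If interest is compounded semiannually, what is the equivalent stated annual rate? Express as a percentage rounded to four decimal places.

15.2394%

(1 + r/2)^2 − 1 = 0.1582, so 1 + r/2 = 1.1582^(1/2).
r/2 = 0.076197, so r = 0.152394 = 15.2394%.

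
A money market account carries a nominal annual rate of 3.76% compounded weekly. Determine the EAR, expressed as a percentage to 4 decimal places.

EAR = (1 + 0.0376/52)^52 − 1.
= (1 + 0.000723)^52 − 1 = 1.038302 − 1 = 3.8302%.

3.8302%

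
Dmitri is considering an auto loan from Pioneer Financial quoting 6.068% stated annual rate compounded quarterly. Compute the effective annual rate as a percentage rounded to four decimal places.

6.2075%

EAR = (1 + 0.06068/4)^4 − 1.
= (1 + 0.015170)^4 − 1 = 1.062075 − 1 = 6.2075%.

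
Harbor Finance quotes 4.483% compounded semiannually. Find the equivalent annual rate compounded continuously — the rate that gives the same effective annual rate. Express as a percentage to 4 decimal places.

EAR = (1 + 0.04483/2)^2 − 1 = 0.045332.
Equivalent continuous rate: r = ln(1 + 0.045332) = 0.044335 = 4.4335%.

4.4335%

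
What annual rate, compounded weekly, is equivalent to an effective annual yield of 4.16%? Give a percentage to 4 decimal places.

4.0774%

(1 + r/52)^52 − 1 = 0.0416, so 1 + r/52 = 1.0416^(1/52).
r/52 = 0.000784, so r = 0.040774 = 4.0774%.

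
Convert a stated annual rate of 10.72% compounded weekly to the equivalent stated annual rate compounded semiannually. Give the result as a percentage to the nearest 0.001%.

11.001%

EAR = (1 + 0.1072/52)^52 − 1 = 0.113034.
Solve (1 + r/2)^2 = 1.113034: r/2 = 1.113034^(1/2) − 1 = 0.055004, so r = 0.110009 = 11.001%.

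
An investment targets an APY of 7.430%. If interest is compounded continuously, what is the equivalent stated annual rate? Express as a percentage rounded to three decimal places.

Continuous: nominal r satisfies e^r − 1 = 0.07430.
r = ln(1 + 0.07430) = ln(1.07430) = 0.071669 = 7.167%.

7.167%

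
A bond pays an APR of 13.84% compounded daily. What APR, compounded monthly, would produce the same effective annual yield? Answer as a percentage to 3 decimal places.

13.917%

EAR = (1 + 0.1384/365)^365 − 1 = 0.148405.
Solve (1 + r/12)^12 = 1.148405: r/12 = 1.148405^(1/12) − 1 = 0.011598, so r = 0.139175 = 13.917%.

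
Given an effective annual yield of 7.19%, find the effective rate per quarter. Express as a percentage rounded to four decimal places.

1.7510%

The per-quarter rate i satisfies (1 + i)^4 = 1 + 0.0719.
i = 1.0719^(1/4) − 1 = 0.0175097 = 1.7510%.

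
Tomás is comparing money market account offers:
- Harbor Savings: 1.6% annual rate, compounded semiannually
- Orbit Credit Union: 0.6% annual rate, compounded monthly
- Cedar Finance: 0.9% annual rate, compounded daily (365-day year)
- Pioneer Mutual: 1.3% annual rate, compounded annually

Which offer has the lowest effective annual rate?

Orbit Credit Union

Harbor Savings: (1 + 0.016/2)^2 − 1 = 1.606%
Orbit Credit Union: (1 + 0.006/12)^12 − 1 = 0.602%
Cedar Finance: (1 + 0.009/365)^365 − 1 = 0.904%
Pioneer Mutual: compounded annually, EAR = 1.300%
The lowest effective annual rate is Orbit Credit Union at 0.602%.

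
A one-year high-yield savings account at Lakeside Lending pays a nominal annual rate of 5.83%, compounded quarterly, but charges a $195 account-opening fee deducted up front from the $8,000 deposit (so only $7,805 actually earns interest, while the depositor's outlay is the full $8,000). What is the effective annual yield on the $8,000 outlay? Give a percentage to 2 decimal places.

Value after one year: 7,805 × (1 + 0.0583/4)^4 = 7,805 × 1.059587 = $8,270.08.
Effective yield on the $8,000 outlay: 8,270.08 / 8,000 − 1 = 0.033760 = 3.38%.

3.38%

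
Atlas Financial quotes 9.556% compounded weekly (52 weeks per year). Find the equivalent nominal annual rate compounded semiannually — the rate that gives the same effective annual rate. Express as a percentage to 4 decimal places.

EAR = (1 + 0.09556/52)^52 − 1 = 0.100178.
Solve (1 + r/2)^2 = 1.100178: r/2 = 1.100178^(1/2) − 1 = 0.048894, so r = 0.097788 = 9.7788%.

9.7788%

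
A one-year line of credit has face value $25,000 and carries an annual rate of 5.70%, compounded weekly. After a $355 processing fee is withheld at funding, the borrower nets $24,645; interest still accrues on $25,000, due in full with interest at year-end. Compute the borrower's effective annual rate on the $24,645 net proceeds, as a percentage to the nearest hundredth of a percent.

7.39%

Amount owed after one year: 25,000 × (1 + 0.0570/52)^52 = 25,000 × 1.058623 = $26,465.57.
Effective rate on net proceeds: 26,465.57 / 24,645 − 1 = 0.073872 = 7.39%.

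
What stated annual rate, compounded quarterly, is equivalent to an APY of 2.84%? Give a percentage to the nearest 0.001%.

(1 + r/4)^4 − 1 = 0.0284, so 1 + r/4 = 1.0284^(1/4).
r/4 = 0.007026, so r = 0.028102 = 2.810%.

2.810%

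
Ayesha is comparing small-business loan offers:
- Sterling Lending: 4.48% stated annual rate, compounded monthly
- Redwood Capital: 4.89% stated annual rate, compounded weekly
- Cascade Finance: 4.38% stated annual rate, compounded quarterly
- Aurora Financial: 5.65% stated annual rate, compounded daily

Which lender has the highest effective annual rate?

Aurora Financial

Sterling Lending: (1 + 0.0448/12)^12 − 1 = 4.573%
Redwood Capital: (1 + 0.0489/52)^52 − 1 = 5.009%
Cascade Finance: (1 + 0.0438/4)^4 − 1 = 4.452%
Aurora Financial: (1 + 0.0565/365)^365 − 1 = 5.812%
The highest effective annual rate is Aurora Financial at 5.812%.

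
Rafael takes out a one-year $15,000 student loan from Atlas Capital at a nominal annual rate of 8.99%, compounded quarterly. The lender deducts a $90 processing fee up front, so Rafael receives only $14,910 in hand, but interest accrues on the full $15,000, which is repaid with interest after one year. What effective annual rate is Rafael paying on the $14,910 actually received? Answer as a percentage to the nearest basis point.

9.96%

Amount owed after one year: 15,000 × (1 + 0.0899/4)^4 = 15,000 × 1.092976 = $16,394.65.
Effective rate on net proceeds: 16,394.65 / 14,910 − 1 = 0.099574 = 9.96%.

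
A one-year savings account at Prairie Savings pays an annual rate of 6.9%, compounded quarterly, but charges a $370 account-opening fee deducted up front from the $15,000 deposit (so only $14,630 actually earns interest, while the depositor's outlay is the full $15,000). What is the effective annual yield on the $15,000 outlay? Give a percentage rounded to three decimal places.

4.439%

Value after one year: 14,630 × (1 + 0.069/4)^4 = 14,630 × 1.070806 = $15,665.89.
Effective yield on the $15,000 outlay: 15,665.89 / 15,000 − 1 = 0.044393 = 4.439%.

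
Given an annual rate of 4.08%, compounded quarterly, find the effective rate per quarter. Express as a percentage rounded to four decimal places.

With a nominal annual rate compounded quarterly, the periodic rate is the nominal rate divided by 4.
i = 0.0408 / 4 = 0.0102000 = 1.0200%.

1.0200%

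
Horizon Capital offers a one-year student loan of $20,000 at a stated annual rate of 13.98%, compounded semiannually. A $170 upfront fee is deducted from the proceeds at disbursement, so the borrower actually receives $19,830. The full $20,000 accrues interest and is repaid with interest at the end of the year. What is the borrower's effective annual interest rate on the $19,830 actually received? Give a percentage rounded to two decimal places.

Amount owed after one year: 20,000 × (1 + 0.1398/2)^2 = 20,000 × 1.144686 = $22,893.72.
Effective rate on net proceeds: 22,893.72 / 19,830 − 1 = 0.154499 = 15.45%.

15.45%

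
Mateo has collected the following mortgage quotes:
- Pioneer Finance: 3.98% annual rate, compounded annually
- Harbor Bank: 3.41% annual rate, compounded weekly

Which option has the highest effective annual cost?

Pioneer Finance: compounded annually, EAR = 3.980%
Harbor Bank: (1 + 0.0341/52)^52 − 1 = 3.468%
The highest effective annual rate is Pioneer Finance at 3.980%.

Pioneer Finance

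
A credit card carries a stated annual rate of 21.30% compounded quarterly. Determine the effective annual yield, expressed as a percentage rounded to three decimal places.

EAR = (1 + 0.2130/4)^4 − 1.
= (1 + 0.053250)^4 − 1 = 1.230625 − 1 = 23.063%.

23.063%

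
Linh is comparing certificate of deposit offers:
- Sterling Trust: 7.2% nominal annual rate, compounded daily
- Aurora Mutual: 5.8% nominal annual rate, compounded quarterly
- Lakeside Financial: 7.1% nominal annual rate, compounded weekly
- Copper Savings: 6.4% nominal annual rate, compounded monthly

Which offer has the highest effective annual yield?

Sterling Trust: (1 + 0.072/365)^365 − 1 = 7.465%
Aurora Mutual: (1 + 0.058/4)^4 − 1 = 5.927%
Lakeside Financial: (1 + 0.071/52)^52 − 1 = 7.353%
Copper Savings: (1 + 0.064/12)^12 − 1 = 6.591%
The highest effective annual rate is Sterling Trust at 7.465%.

Sterling Trust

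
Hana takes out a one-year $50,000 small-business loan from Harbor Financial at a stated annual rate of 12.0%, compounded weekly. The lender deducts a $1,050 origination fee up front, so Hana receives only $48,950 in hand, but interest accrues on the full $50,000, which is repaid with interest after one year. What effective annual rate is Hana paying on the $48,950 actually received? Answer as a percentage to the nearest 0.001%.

Amount owed after one year: 50,000 × (1 + 0.120/52)^52 = 50,000 × 1.127341 = $56,367.05.
Effective rate on net proceeds: 56,367.05 / 48,950 − 1 = 0.151523 = 15.152%.

15.152%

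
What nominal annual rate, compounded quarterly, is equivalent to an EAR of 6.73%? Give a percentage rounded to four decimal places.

6.5665%

(1 + r/4)^4 − 1 = 0.0673, so 1 + r/4 = 1.0673^(1/4).
r/4 = 0.016416, so r = 0.065665 = 6.5665%.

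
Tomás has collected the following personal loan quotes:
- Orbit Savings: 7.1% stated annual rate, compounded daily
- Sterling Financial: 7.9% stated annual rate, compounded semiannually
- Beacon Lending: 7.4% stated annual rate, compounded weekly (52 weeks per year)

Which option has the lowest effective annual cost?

Orbit Savings: (1 + 0.071/365)^365 − 1 = 7.357%
Sterling Financial: (1 + 0.079/2)^2 − 1 = 8.056%
Beacon Lending: (1 + 0.074/52)^52 − 1 = 7.675%
The lowest effective annual rate is Orbit Savings at 7.357%.

Orbit Savings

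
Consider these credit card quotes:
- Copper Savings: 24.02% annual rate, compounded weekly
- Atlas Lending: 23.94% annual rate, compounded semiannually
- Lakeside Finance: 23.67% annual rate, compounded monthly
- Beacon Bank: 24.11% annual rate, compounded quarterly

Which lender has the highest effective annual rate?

Copper Savings: (1 + 0.2402/52)^52 − 1 = 27.080%
Atlas Lending: (1 + 0.2394/2)^2 − 1 = 25.373%
Lakeside Finance: (1 + 0.2367/12)^12 − 1 = 26.414%
Beacon Bank: (1 + 0.2411/4)^4 − 1 = 26.379%
The highest effective annual rate is Copper Savings at 27.080%.

Copper Savings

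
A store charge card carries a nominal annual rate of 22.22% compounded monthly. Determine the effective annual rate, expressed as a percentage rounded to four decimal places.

24.6286%

EAR = (1 + 0.2222/12)^12 − 1.
= (1 + 0.018517)^12 − 1 = 1.246286 − 1 = 24.6286%.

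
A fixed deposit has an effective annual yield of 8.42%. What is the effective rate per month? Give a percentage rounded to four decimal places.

The per-month rate i satisfies (1 + i)^12 = 1 + 0.0842.
i = 1.0842^(1/12) − 1 = 0.0067596 = 0.6760%.

0.6760%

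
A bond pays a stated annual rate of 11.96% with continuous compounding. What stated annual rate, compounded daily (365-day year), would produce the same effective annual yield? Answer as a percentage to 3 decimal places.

11.962%

EAR under continuous compounding: e^0.1196 − 1 = 0.127046.
Solve (1 + r/365)^365 = 1.127046: r/365 = 1.127046^(1/365) − 1 = 0.000328, so r = 0.119620 = 11.962%.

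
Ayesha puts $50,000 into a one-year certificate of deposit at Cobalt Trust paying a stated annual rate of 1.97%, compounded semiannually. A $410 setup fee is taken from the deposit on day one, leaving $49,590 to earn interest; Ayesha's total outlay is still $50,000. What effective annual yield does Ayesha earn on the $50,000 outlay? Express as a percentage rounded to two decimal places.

Value after one year: 49,590 × (1 + 0.0197/2)^2 = 49,590 × 1.019797 = $50,571.73.
Effective yield on the $50,000 outlay: 50,571.73 / 50,000 − 1 = 0.011435 = 1.14%.

1.14%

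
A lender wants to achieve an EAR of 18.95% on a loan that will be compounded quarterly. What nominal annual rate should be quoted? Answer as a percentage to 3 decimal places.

(1 + r/4)^4 − 1 = 0.1895, so 1 + r/4 = 1.1895^(1/4).
r/4 = 0.044338, so r = 0.177352 = 17.735%.

17.735%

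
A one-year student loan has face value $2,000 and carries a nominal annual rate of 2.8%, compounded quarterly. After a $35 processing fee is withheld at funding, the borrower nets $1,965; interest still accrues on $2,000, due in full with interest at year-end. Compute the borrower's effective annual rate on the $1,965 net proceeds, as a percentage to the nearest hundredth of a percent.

4.66%

Amount owed after one year: 2,000 × (1 + 0.028/4)^4 = 2,000 × 1.028295 = $2,056.59.
Effective rate on net proceeds: 2,056.59 / 1,965 − 1 = 0.046611 = 4.66%.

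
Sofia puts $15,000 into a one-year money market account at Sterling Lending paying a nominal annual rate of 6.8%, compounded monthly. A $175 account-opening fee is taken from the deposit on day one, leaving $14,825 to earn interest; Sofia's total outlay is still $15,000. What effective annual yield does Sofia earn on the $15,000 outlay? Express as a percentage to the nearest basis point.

Value after one year: 14,825 × (1 + 0.068/12)^12 = 14,825 × 1.070160 = $15,865.12.
Effective yield on the $15,000 outlay: 15,865.12 / 15,000 − 1 = 0.057675 = 5.77%.

5.77%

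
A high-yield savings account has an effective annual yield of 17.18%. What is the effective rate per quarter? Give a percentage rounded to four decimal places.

4.0431%

The per-quarter rate i satisfies (1 + i)^4 = 1 + 0.1718.
i = 1.1718^(1/4) − 1 = 0.0404312 = 4.0431%.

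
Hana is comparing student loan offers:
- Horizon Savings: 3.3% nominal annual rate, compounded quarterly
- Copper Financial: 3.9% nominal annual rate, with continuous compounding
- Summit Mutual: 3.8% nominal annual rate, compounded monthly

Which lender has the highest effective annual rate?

Horizon Savings: (1 + 0.033/4)^4 − 1 = 3.341%
Copper Financial: e^0.039 − 1 = 3.977%
Summit Mutual: (1 + 0.038/12)^12 − 1 = 3.867%
The highest effective annual rate is Copper Financial at 3.977%.

Copper Financial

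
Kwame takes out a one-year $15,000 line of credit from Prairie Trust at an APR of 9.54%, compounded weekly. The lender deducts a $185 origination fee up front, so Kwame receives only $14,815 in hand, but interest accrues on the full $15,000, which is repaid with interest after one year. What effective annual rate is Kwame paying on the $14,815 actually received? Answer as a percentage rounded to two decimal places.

Amount owed after one year: 15,000 × (1 + 0.0954/52)^52 = 15,000 × 1.100003 = $16,500.04.
Effective rate on net proceeds: 16,500.04 / 14,815 − 1 = 0.113739 = 11.37%.

11.37%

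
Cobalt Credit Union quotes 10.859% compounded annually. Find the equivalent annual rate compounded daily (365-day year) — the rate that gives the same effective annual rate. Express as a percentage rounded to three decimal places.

Compounded annually, EAR = nominal = 0.108590.
Solve (1 + r/365)^365 = 1.108590: r/365 = 1.108590^(1/365) − 1 = 0.000282, so r = 0.103103 = 10.310%.

10.310%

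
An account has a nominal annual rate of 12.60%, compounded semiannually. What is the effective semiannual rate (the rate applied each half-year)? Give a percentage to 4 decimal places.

6.3000%

With a nominal annual rate compounded semiannually, the periodic rate is the nominal rate divided by 2.
i = 0.1260 / 2 = 0.0630000 = 6.3000%.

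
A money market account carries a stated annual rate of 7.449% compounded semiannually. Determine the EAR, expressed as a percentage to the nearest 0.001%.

7.588%

EAR = (1 + 0.07449/2)^2 − 1.
= (1 + 0.037245)^2 − 1 = 1.075877 − 1 = 7.588%.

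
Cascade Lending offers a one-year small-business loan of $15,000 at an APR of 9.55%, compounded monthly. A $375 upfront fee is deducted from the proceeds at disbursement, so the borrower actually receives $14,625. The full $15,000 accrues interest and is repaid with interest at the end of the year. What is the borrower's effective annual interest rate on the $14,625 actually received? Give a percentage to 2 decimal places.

Amount owed after one year: 15,000 × (1 + 0.0955/12)^12 = 15,000 × 1.099793 = $16,496.90.
Effective rate on net proceeds: 16,496.90 / 14,625 − 1 = 0.127993 = 12.80%.

12.80%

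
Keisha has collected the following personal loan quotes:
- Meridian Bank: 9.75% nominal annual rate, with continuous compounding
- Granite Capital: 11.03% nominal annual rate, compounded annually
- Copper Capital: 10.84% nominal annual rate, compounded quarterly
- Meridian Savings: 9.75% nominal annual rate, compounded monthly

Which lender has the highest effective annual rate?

Meridian Bank: e^0.0975 − 1 = 10.241%
Granite Capital: compounded annually, EAR = 11.030%
Copper Capital: (1 + 0.1084/4)^4 − 1 = 11.289%
Meridian Savings: (1 + 0.0975/12)^12 − 1 = 10.198%
The highest effective annual rate is Copper Capital at 11.289%.

Copper Capital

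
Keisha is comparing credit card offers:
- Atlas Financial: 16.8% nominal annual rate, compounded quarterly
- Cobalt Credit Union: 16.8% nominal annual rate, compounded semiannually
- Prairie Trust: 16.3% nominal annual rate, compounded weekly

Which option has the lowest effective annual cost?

Atlas Financial: (1 + 0.168/4)^4 − 1 = 17.888%
Cobalt Credit Union: (1 + 0.168/2)^2 − 1 = 17.506%
Prairie Trust: (1 + 0.163/52)^52 − 1 = 17.674%
The lowest effective annual rate is Cobalt Credit Union at 17.506%.

Cobalt Credit Union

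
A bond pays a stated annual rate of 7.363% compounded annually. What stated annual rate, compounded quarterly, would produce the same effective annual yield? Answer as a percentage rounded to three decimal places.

7.168%

Compounded annually, EAR = nominal = 0.073630.
Solve (1 + r/4)^4 = 1.073630: r/4 = 1.073630^(1/4) − 1 = 0.017920, so r = 0.071680 = 7.168%.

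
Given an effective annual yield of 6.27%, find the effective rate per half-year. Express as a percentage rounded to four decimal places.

The per-half-year rate i satisfies (1 + i)^2 = 1 + 0.0627.
i = 1.0627^(1/2) − 1 = 0.0308734 = 3.0873%.

3.0873%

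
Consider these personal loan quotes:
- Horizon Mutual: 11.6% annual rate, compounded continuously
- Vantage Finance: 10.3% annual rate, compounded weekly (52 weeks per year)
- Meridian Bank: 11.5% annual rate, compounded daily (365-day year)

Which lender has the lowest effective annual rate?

Vantage Finance

Horizon Mutual: e^0.116 − 1 = 12.300%
Vantage Finance: (1 + 0.103/52)^52 − 1 = 10.838%
Meridian Bank: (1 + 0.115/365)^365 − 1 = 12.185%
The lowest effective annual rate is Vantage Finance at 10.838%.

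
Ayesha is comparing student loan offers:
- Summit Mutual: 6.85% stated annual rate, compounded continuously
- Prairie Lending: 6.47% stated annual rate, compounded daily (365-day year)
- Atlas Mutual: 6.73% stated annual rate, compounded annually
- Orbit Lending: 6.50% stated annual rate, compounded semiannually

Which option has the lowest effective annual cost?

Summit Mutual: e^0.0685 − 1 = 7.090%
Prairie Lending: (1 + 0.0647/365)^365 − 1 = 6.683%
Atlas Mutual: compounded annually, EAR = 6.730%
Orbit Lending: (1 + 0.0650/2)^2 − 1 = 6.606%
The lowest effective annual rate is Orbit Lending at 6.606%.

Orbit Lending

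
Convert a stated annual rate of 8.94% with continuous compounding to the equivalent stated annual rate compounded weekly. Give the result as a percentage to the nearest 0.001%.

8.948%

EAR under continuous compounding: e^0.0894 − 1 = 0.093518.
Solve (1 + r/52)^52 = 1.093518: r/52 = 1.093518^(1/52) − 1 = 0.001721, so r = 0.089477 = 8.948%.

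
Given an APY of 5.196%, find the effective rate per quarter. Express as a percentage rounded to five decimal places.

1.27443%

The per-quarter rate i satisfies (1 + i)^4 = 1 + 0.05196.
i = 1.05196^(1/4) − 1 = 0.0127443 = 1.27443%.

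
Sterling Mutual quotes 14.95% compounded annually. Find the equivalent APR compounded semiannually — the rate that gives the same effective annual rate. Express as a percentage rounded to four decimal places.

Compounded annually, EAR = nominal = 0.149500.
Solve (1 + r/2)^2 = 1.149500: r/2 = 1.149500^(1/2) − 1 = 0.072147, so r = 0.144295 = 14.4295%.

14.4295%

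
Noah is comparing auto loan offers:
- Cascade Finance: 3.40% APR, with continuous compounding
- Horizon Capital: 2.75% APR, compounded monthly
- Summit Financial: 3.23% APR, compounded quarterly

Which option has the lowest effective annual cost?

Cascade Finance: e^0.0340 − 1 = 3.458%
Horizon Capital: (1 + 0.0275/12)^12 − 1 = 2.785%
Summit Financial: (1 + 0.0323/4)^4 − 1 = 3.269%
The lowest effective annual rate is Horizon Capital at 2.785%.

Horizon Capital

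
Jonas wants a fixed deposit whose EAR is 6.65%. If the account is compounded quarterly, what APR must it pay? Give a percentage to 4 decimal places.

6.4903%

(1 + r/4)^4 − 1 = 0.0665, so 1 + r/4 = 1.0665^(1/4).
r/4 = 0.016226, so r = 0.064903 = 6.4903%.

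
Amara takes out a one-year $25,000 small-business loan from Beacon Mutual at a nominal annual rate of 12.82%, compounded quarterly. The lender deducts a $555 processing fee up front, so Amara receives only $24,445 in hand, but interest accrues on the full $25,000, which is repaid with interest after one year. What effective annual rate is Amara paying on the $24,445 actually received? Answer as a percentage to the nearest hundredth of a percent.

16.03%

Amount owed after one year: 25,000 × (1 + 0.1282/4)^4 = 25,000 × 1.134496 = $28,362.40.
Effective rate on net proceeds: 28,362.40 / 24,445 − 1 = 0.160254 = 16.03%.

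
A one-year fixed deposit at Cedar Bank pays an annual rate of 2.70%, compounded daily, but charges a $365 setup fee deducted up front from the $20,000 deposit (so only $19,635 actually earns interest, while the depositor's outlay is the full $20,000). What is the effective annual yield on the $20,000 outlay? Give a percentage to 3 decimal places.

Value after one year: 19,635 × (1 + 0.0270/365)^365 = 19,635 × 1.027367 = $20,172.35.
Effective yield on the $20,000 outlay: 20,172.35 / 20,000 − 1 = 0.008617 = 0.862%.

0.862%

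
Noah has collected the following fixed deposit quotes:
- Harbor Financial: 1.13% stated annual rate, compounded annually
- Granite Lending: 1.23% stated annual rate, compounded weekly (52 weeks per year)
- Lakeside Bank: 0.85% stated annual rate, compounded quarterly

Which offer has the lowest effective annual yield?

Harbor Financial: compounded annually, EAR = 1.130%
Granite Lending: (1 + 0.0123/52)^52 − 1 = 1.237%
Lakeside Bank: (1 + 0.0085/4)^4 − 1 = 0.853%
The lowest effective annual rate is Lakeside Bank at 0.853%.

Lakeside Bank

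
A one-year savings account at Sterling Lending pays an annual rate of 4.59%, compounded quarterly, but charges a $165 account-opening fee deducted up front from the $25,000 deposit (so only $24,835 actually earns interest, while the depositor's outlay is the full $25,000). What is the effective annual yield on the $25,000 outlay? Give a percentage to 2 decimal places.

3.98%

Value after one year: 24,835 × (1 + 0.0459/4)^4 = 24,835 × 1.046696 = $25,994.70.
Effective yield on the $25,000 outlay: 25,994.70 / 25,000 − 1 = 0.039788 = 3.98%.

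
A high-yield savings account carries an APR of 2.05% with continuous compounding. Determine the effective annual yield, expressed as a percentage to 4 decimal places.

2.0712%

With continuous compounding, EAR = e^0.0205 − 1.
e^0.0205 = 1.020712, so EAR = 0.020712 = 2.0712%.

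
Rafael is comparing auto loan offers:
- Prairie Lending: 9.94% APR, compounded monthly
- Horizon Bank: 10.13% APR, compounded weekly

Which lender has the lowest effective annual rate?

Prairie Lending: (1 + 0.0994/12)^12 − 1 = 10.406%
Horizon Bank: (1 + 0.1013/52)^52 − 1 = 10.650%
The lowest effective annual rate is Prairie Lending at 10.406%.

Prairie Lending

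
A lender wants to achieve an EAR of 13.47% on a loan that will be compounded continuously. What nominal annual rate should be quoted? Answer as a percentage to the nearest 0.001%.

12.637%

Continuous: nominal r satisfies e^r − 1 = 0.1347.
r = ln(1 + 0.1347) = ln(1.1347) = 0.126368 = 12.637%.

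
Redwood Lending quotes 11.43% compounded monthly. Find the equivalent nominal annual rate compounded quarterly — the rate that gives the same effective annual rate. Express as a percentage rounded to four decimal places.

EAR = (1 + 0.1143/12)^12 − 1 = 0.120482.
Solve (1 + r/4)^4 = 1.120482: r/4 = 1.120482^(1/4) − 1 = 0.028848, so r = 0.115392 = 11.5392%.

11.5392%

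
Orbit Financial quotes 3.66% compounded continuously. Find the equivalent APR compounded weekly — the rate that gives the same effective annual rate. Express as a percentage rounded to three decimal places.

EAR under continuous compounding: e^0.0366 − 1 = 0.037278.
Solve (1 + r/52)^52 = 1.037278: r/52 = 1.037278^(1/52) − 1 = 0.000704, so r = 0.036613 = 3.661%.

3.661%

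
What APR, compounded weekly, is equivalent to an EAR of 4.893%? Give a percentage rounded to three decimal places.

4.779%

(1 + r/52)^52 − 1 = 0.04893, so 1 + r/52 = 1.04893^(1/52).
r/52 = 0.000919, so r = 0.047793 = 4.779%.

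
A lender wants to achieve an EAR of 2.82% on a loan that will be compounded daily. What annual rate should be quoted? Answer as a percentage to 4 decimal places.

(1 + r/365)^365 − 1 = 0.0282, so 1 + r/365 = 1.0282^(1/365).
r/365 = 0.000076, so r = 0.027811 = 2.7811%.

2.7811%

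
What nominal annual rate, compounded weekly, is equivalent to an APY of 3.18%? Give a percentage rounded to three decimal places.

(1 + r/52)^52 − 1 = 0.0318, so 1 + r/52 = 1.0318^(1/52).
r/52 = 0.000602, so r = 0.031314 = 3.131%.

3.131%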